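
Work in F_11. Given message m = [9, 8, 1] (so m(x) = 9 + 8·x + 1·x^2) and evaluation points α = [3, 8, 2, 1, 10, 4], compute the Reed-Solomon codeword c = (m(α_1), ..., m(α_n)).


c = [9, 5, 7, 7, 2, 2]

Message polynomial: m(x) = 9 + 8·x + 1·x^2 (mod 11).
For each evaluation point α_i, compute m(α_i) mod 11:
  α_1 = 3: Horner steps 1 → 0 → 9, so m(3) = 9.
  α_2 = 8: Horner steps 1 → 5 → 5, so m(8) = 5.
  α_3 = 2: Horner steps 1 → 10 → 7, so m(2) = 7.
  α_4 = 1: Horner steps 1 → 9 → 7, so m(1) = 7.
  α_5 = 10: Horner steps 1 → 7 → 2, so m(10) = 2.
  α_6 = 4: Horner steps 1 → 1 → 2, so m(4) = 2.
Codeword c = [9, 5, 7, 7, 2, 2] ∈ F_11^6.


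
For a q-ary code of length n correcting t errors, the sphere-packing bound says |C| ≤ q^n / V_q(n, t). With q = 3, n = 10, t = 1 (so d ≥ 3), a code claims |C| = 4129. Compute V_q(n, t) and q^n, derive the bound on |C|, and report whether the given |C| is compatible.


V_q(n, t) = 21, q^n = 59049, Hamming bound = 2811, |C| = 4129 > bound (violated).

Step 1: Compute V_q(n, t) = Σ_{j=0}^1 C(n, j) (q−1)^j.
  j = 0: C(10,0)·(2)^0 = 1·1 = 1.
  j = 1: C(10,1)·(2)^1 = 10·2 = 20.
  V_q(n, t) = 1 + 20 = 21.
Step 2: q^n = 3^10 = 59049.
Step 3: Hamming bound ⌊q^n / V_q(n,t)⌋ = ⌊59049/21⌋ = 2811.
Step 4: Compare |C| = 4129 to 2811: violated.
The claimed |C| lies above the Hamming bound, so no 3-ary code of length 10 with d ≥ 3 can have 4129 codewords.


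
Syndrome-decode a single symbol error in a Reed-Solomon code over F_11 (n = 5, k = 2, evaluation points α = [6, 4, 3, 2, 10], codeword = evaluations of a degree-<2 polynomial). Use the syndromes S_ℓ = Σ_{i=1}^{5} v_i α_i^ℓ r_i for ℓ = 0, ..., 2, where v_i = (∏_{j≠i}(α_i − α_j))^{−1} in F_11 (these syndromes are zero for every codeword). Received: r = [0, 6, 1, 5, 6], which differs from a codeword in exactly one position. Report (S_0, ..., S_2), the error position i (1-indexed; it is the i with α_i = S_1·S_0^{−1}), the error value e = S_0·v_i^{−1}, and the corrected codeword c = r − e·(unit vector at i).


S = (10, 7, 6), error at position 2, error magnitude e = 9, c = [0, 8, 1, 5, 6].

Step 1: column multipliers v_i = (∏_{j≠i}(α_i − α_j))^{−1} mod 11.
  i = 1 (α = 6): (6−4)(6−3)(6−2)(6−10) = 2·3·4·(−4) = −96 ≡ 3, so v_1 = 3^{−1} = 4 (mod 11).
  i = 2 (α = 4): (4−6)(4−3)(4−2)(4−10) = (−2)·1·2·(−6) = 24 ≡ 2, so v_2 = 2^{−1} = 6 (mod 11).
  i = 3 (α = 3): (3−6)(3−4)(3−2)(3−10) = (−3)·(−1)·1·(−7) = −21 ≡ 1, so v_3 = 1^{−1} = 1 (mod 11).
  i = 4 (α = 2): (2−6)(2−4)(2−3)(2−10) = (−4)·(−2)·(−1)·(−8) = 64 ≡ 9, so v_4 = 9^{−1} = 5 (mod 11).
  i = 5 (α = 10): (10−6)(10−4)(10−3)(10−2) = 4·6·7·8 = 1344 ≡ 2, so v_5 = 2^{−1} = 6 (mod 11).
  v = [4, 6, 1, 5, 6].
Step 2: syndromes of r = [0, 6, 1, 5, 6] (all sums mod 11).
  S_0 = Σ v_i r_i = 4·0 + 6·6 + 1·1 + 5·5 + 6·6 = 98 ≡ 10.
  S_1 = Σ v_i α_i r_i = 4·6·0 + 6·4·6 + 1·3·1 + 5·2·5 + 6·10·6 = 557 ≡ 7.
  α_i^2 mod 11 = [3, 5, 9, 4, 1].
  S_2 = Σ v_i α_i^2 r_i = 4·3·0 + 6·5·6 + 1·9·1 + 5·4·5 + 6·1·6 = 325 ≡ 6.
  S = (10, 7, 6) ≠ 0, so r is not a codeword (an error is present).
Step 3: locate the error. For a single error e at position i, S_ℓ = v_i·e·α_i^ℓ, so α_err = S_1/S_0.
  S_0^{−1} = 10^{−1} = 10 (mod 11), so α_err = 7·10 = 70 ≡ 4 = α_2. Error position i = 2.
  Consistency check: S_2/S_1 = 6·8 = 48 ≡ 4 = α_err ✓ (single-error assumption holds).
Step 4: error magnitude e = S_0/v_2 = S_0·∏_{j≠2}(α_2 − α_j) = 10·2 = 20 ≡ 9 (mod 11).
Step 5: correct position 2: c_2 = r_2 − e = 6 − 9 ≡ 8 (mod 11). Hence c = [0, 8, 1, 5, 6].
  Check: interpolating c through the α_i gives m(x) = 2 + 7·x (degree < 2) with m(α_i) = c_i for every i, so c is indeed a codeword.


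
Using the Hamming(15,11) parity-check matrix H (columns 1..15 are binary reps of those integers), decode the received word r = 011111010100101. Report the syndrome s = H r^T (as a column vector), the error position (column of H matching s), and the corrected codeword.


s = (0, 1, 1, 0)^T, error position = 6, corrected codeword c = 011110010100101

Compute s = H r^T mod 2 one row at a time:
  s_1 = 1 + 0 + 1 + 0 + 0 + 1 + 0 + 1 = 4 ≡ 0 (mod 2).
  s_2 = 1 + 1 + 1 + 0 + 0 + 1 + 0 + 1 = 5 ≡ 1 (mod 2).
  s_3 = 1 + 1 + 1 + 0 + 1 + 0 + 0 + 1 = 5 ≡ 1 (mod 2).
  s_4 = 0 + 1 + 1 + 0 + 0 + 0 + 1 + 1 = 4 ≡ 0 (mod 2).
s = (0, 1, 1, 0)^T — this equals column 6 of H (binary 0110), so error is at position 6.
Correct: flip bit 6 of r = 011111010100101 to get c = 011110010100101.


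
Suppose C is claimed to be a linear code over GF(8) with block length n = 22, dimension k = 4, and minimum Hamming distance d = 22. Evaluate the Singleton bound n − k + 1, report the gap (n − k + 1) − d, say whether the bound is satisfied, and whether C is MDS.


Singleton RHS = n − k + 1 = 19, slack = -3, bound violated (no such code; not MDS).

Singleton bound: d ≤ n − k + 1.
Here n = 22, k = 4, so n − k + 1 = 19.
Given d = 22, check d ≤ 19: NO.
Slack = (n − k + 1) − d = -3.
The slack is negative: d = 22 exceeds n − k + 1 = 19 by 3, so the Singleton bound is violated and no linear [22, 4, 22]_8 code can exist. In particular it is not MDS (MDS requires d = n − k + 1 exactly).
Description: the claimed parameters are [22, 4, 22]_8; such a code would be impossible (violates the Singleton bound).


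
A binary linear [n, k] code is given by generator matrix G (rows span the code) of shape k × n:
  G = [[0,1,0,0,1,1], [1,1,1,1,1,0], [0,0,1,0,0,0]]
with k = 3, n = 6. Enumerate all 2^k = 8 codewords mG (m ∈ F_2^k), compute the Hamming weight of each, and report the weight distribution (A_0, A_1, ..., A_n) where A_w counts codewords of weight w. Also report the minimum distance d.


Weight distribution: A_0 = 1, A_1 = 1, A_3 = 2, A_4 = 3, A_5 = 1. Minimum distance d = 1.

Enumerate all 2^3 = 8 messages m ∈ F_2^3.
For each, compute codeword c = mG in F_2^6, then tally its weight.
  m = 000 → c = 000000, weight = 0.
  m = 100 → c = 010011, weight = 3.
  m = 010 → c = 111110, weight = 5.
  m = 110 → c = 101101, weight = 4.
  m = 001 → c = 001000, weight = 1.
  m = 101 → c = 011011, weight = 4.
  m = 011 → c = 110110, weight = 4.
  m = 111 → c = 100101, weight = 3.
Tally weights:
  weight 0: 1 codewords.
  weight 1: 1 codewords.
  weight 3: 2 codewords.
  weight 4: 3 codewords.
  weight 5: 1 codewords.
Minimum distance d = smallest w > 0 with A_w > 0 = 1.
Sanity: Σ A_w = 8 = 2^3 = 8 ✓.


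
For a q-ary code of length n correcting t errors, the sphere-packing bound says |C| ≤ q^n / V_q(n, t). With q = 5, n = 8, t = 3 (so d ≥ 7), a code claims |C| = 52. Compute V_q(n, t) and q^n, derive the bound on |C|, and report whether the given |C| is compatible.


V_q(n, t) = 4065, q^n = 390625, Hamming bound = 96, |C| = 52 ≤ bound (satisfied).

Step 1: Compute V_q(n, t) = Σ_{j=0}^3 C(n, j) (q−1)^j.
  j = 0: C(8,0)·(4)^0 = 1·1 = 1.
  j = 1: C(8,1)·(4)^1 = 8·4 = 32.
  j = 2: C(8,2)·(4)^2 = 28·16 = 448.
  j = 3: C(8,3)·(4)^3 = 56·64 = 3584.
  V_q(n, t) = 1 + 32 + 448 + 3584 = 4065.
Step 2: q^n = 5^8 = 390625.
Step 3: Hamming bound ⌊q^n / V_q(n,t)⌋ = ⌊390625/4065⌋ = 96.
Step 4: Compare |C| = 52 to 96: satisfied.
The claimed |C| lies below the Hamming bound.


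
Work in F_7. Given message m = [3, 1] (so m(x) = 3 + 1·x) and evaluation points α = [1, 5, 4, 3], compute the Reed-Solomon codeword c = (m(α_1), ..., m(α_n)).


c = [4, 1, 0, 6]

Message polynomial: m(x) = 3 + 1·x (mod 7).
For each evaluation point α_i, compute m(α_i) mod 7:
  α_1 = 1: Horner steps 1 → 4, so m(1) = 4.
  α_2 = 5: Horner steps 1 → 1, so m(5) = 1.
  α_3 = 4: Horner steps 1 → 0, so m(4) = 0.
  α_4 = 3: Horner steps 1 → 6, so m(3) = 6.
Codeword c = [4, 1, 0, 6] ∈ F_7^4.


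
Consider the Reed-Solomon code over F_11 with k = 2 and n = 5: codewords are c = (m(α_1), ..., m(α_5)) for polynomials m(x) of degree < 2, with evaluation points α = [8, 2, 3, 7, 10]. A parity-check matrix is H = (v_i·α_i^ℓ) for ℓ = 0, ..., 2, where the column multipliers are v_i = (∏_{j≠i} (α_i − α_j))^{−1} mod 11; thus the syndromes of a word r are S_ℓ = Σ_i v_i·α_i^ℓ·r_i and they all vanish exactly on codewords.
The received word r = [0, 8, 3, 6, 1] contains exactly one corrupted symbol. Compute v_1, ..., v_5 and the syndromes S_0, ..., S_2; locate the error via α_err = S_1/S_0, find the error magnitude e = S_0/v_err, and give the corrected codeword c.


S = (9, 8, 1), error at position 4, error magnitude e = 1, c = [0, 8, 3, 5, 1].

Step 1: column multipliers v_i = (∏_{j≠i}(α_i − α_j))^{−1} mod 11.
  i = 1 (α = 8): (8−2)(8−3)(8−7)(8−10) = 6·5·1·(−2) = −60 ≡ 6, so v_1 = 6^{−1} = 2 (mod 11).
  i = 2 (α = 2): (2−8)(2−3)(2−7)(2−10) = (−6)·(−1)·(−5)·(−8) = 240 ≡ 9, so v_2 = 9^{−1} = 5 (mod 11).
  i = 3 (α = 3): (3−8)(3−2)(3−7)(3−10) = (−5)·1·(−4)·(−7) = −140 ≡ 3, so v_3 = 3^{−1} = 4 (mod 11).
  i = 4 (α = 7): (7−8)(7−2)(7−3)(7−10) = (−1)·5·4·(−3) = 60 ≡ 5, so v_4 = 5^{−1} = 9 (mod 11).
  i = 5 (α = 10): (10−8)(10−2)(10−3)(10−7) = 2·8·7·3 = 336 ≡ 6, so v_5 = 6^{−1} = 2 (mod 11).
  v = [2, 5, 4, 9, 2].
Step 2: syndromes of r = [0, 8, 3, 6, 1] (all sums mod 11).
  S_0 = Σ v_i r_i = 2·0 + 5·8 + 4·3 + 9·6 + 2·1 = 108 ≡ 9.
  S_1 = Σ v_i α_i r_i = 2·8·0 + 5·2·8 + 4·3·3 + 9·7·6 + 2·10·1 = 514 ≡ 8.
  α_i^2 mod 11 = [9, 4, 9, 5, 1].
  S_2 = Σ v_i α_i^2 r_i = 2·9·0 + 5·4·8 + 4·9·3 + 9·5·6 + 2·1·1 = 540 ≡ 1.
  S = (9, 8, 1) ≠ 0, so r is not a codeword (an error is present).
Step 3: locate the error. For a single error e at position i, S_ℓ = v_i·e·α_i^ℓ, so α_err = S_1/S_0.
  S_0^{−1} = 9^{−1} = 5 (mod 11), so α_err = 8·5 = 40 ≡ 7 = α_4. Error position i = 4.
  Consistency check: S_2/S_1 = 1·7 = 7 ≡ 7 = α_err ✓ (single-error assumption holds).
Step 4: error magnitude e = S_0/v_4 = S_0·∏_{j≠4}(α_4 − α_j) = 9·5 = 45 ≡ 1 (mod 11).
Step 5: correct position 4: c_4 = r_4 − e = 6 − 1 ≡ 5 (mod 11). Hence c = [0, 8, 3, 5, 1].
  Check: interpolating c through the α_i gives m(x) = 7 + 6·x (degree < 2) with m(α_i) = c_i for every i, so c is indeed a codeword.


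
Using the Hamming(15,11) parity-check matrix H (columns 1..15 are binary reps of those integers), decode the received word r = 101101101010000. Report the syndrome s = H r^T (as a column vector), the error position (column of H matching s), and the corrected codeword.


s = (0, 1, 0, 1)^T, error position = 5, corrected codeword c = 101111101010000

Compute s = H r^T mod 2 one row at a time:
  s_1 = 0 + 1 + 0 + 1 + 0 + 0 + 0 + 0 = 2 ≡ 0 (mod 2).
  s_2 = 1 + 0 + 1 + 1 + 0 + 0 + 0 + 0 = 3 ≡ 1 (mod 2).
  s_3 = 0 + 1 + 1 + 1 + 0 + 1 + 0 + 0 = 4 ≡ 0 (mod 2).
  s_4 = 1 + 1 + 0 + 1 + 1 + 1 + 0 + 0 = 5 ≡ 1 (mod 2).
s = (0, 1, 0, 1)^T — this equals column 5 of H (binary 0101), so error is at position 5.
Correct: flip bit 5 of r = 101101101010000 to get c = 101111101010000.


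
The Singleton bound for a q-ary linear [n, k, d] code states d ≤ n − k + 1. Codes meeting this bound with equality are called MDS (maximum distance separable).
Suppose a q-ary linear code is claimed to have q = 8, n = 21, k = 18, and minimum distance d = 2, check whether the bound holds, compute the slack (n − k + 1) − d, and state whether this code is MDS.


Singleton RHS = n − k + 1 = 4, slack = 2, bound satisfied, not MDS.

Singleton bound: d ≤ n − k + 1.
Here n = 21, k = 18, so n − k + 1 = 4.
Given d = 2, check d ≤ 4: YES.
Slack = (n − k + 1) − d = 2.
The code is NOT MDS (slack = 2 > 0).
Description: the claimed parameters are [21, 18, 2]_8; such a code would be non-MDS.


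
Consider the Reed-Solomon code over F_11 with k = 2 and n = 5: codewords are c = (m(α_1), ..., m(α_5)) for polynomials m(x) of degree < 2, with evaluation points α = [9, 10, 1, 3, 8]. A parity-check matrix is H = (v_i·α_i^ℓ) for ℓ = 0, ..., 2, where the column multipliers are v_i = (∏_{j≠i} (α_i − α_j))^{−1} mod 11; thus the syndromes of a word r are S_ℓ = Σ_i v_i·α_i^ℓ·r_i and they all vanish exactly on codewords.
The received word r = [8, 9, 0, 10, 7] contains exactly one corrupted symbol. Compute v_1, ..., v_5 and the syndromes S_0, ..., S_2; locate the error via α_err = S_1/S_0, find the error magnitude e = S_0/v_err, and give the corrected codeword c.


S = (7, 10, 8), error at position 4, error magnitude e = 8, c = [8, 9, 0, 2, 7].

Step 1: column multipliers v_i = (∏_{j≠i}(α_i − α_j))^{−1} mod 11.
  i = 1 (α = 9): (9−10)(9−1)(9−3)(9−8) = (−1)·8·6·1 = −48 ≡ 7, so v_1 = 7^{−1} = 8 (mod 11).
  i = 2 (α = 10): (10−9)(10−1)(10−3)(10−8) = 1·9·7·2 = 126 ≡ 5, so v_2 = 5^{−1} = 9 (mod 11).
  i = 3 (α = 1): (1−9)(1−10)(1−3)(1−8) = (−8)·(−9)·(−2)·(−7) = 1008 ≡ 7, so v_3 = 7^{−1} = 8 (mod 11).
  i = 4 (α = 3): (3−9)(3−10)(3−1)(3−8) = (−6)·(−7)·2·(−5) = −420 ≡ 9, so v_4 = 9^{−1} = 5 (mod 11).
  i = 5 (α = 8): (8−9)(8−10)(8−1)(8−3) = (−1)·(−2)·7·5 = 70 ≡ 4, so v_5 = 4^{−1} = 3 (mod 11).
  v = [8, 9, 8, 5, 3].
Step 2: syndromes of r = [8, 9, 0, 10, 7] (all sums mod 11).
  S_0 = Σ v_i r_i = 8·8 + 9·9 + 8·0 + 5·10 + 3·7 = 216 ≡ 7.
  S_1 = Σ v_i α_i r_i = 8·9·8 + 9·10·9 + 8·1·0 + 5·3·10 + 3·8·7 = 1704 ≡ 10.
  α_i^2 mod 11 = [4, 1, 1, 9, 9].
  S_2 = Σ v_i α_i^2 r_i = 8·4·8 + 9·1·9 + 8·1·0 + 5·9·10 + 3·9·7 = 976 ≡ 8.
  S = (7, 10, 8) ≠ 0, so r is not a codeword (an error is present).
Step 3: locate the error. For a single error e at position i, S_ℓ = v_i·e·α_i^ℓ, so α_err = S_1/S_0.
  S_0^{−1} = 7^{−1} = 8 (mod 11), so α_err = 10·8 = 80 ≡ 3 = α_4. Error position i = 4.
  Consistency check: S_2/S_1 = 8·10 = 80 ≡ 3 = α_err ✓ (single-error assumption holds).
Step 4: error magnitude e = S_0/v_4 = S_0·∏_{j≠4}(α_4 − α_j) = 7·9 = 63 ≡ 8 (mod 11).
Step 5: correct position 4: c_4 = r_4 − e = 10 − 8 ≡ 2 (mod 11). Hence c = [8, 9, 0, 2, 7].
  Check: interpolating c through the α_i gives m(x) = 10 + 1·x (degree < 2) with m(α_i) = c_i for every i, so c is indeed a codeword.


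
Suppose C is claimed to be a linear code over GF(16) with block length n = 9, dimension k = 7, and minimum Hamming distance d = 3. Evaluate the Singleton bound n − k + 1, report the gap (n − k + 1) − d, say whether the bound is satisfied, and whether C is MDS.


Singleton RHS = n − k + 1 = 3, slack = 0, bound satisfied, MDS.

Singleton bound: d ≤ n − k + 1.
Here n = 9, k = 7, so n − k + 1 = 3.
Given d = 3, check d ≤ 3: YES.
Slack = (n − k + 1) − d = 0.
The code is MDS (slack = 0).
Description: the claimed parameters are [9, 7, 3]_16; such a code would be MDS (meets Singleton bound).


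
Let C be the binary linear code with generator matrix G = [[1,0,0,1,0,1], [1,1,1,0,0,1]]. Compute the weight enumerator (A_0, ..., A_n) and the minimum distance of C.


Weight distribution: A_0 = 1, A_3 = 2, A_4 = 1. Minimum distance d = 3.

Enumerate all 2^2 = 4 messages m ∈ F_2^2.
For each, compute codeword c = mG in F_2^6, then tally its weight.
  m = 00 → c = 000000, weight = 0.
  m = 10 → c = 100101, weight = 3.
  m = 01 → c = 111001, weight = 4.
  m = 11 → c = 011100, weight = 3.
Tally weights:
  weight 0: 1 codewords.
  weight 3: 2 codewords.
  weight 4: 1 codewords.
Minimum distance d = smallest w > 0 with A_w > 0 = 3.
Sanity: Σ A_w = 4 = 2^2 = 4 ✓.


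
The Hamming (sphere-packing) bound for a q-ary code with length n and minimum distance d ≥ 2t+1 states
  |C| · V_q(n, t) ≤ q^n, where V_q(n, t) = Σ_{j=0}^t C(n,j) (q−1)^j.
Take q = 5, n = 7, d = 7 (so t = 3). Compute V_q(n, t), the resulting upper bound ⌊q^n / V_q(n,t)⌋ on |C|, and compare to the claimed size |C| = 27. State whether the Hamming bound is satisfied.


V_q(n, t) = 2605, q^n = 78125, Hamming bound = 29, |C| = 27 ≤ bound (satisfied).

Step 1: Compute V_q(n, t) = Σ_{j=0}^3 C(n, j) (q−1)^j.
  j = 0: C(7,0)·(4)^0 = 1·1 = 1.
  j = 1: C(7,1)·(4)^1 = 7·4 = 28.
  j = 2: C(7,2)·(4)^2 = 21·16 = 336.
  j = 3: C(7,3)·(4)^3 = 35·64 = 2240.
  V_q(n, t) = 1 + 28 + 336 + 2240 = 2605.
Step 2: q^n = 5^7 = 78125.
Step 3: Hamming bound ⌊q^n / V_q(n,t)⌋ = ⌊78125/2605⌋ = 29.
Step 4: Compare |C| = 27 to 29: satisfied.
The claimed |C| lies below the Hamming bound.


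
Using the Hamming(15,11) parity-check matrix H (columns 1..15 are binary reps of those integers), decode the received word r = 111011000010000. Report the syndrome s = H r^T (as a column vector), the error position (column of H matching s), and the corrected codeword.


s = (1, 0, 0, 0)^T, error position = 8, corrected codeword c = 111011010010000

Compute s = H r^T mod 2 one row at a time:
  s_1 = 0 + 0 + 0 + 1 + 0 + 0 + 0 + 0 = 1 ≡ 1 (mod 2).
  s_2 = 0 + 1 + 1 + 0 + 0 + 0 + 0 + 0 = 2 ≡ 0 (mod 2).
  s_3 = 1 + 1 + 1 + 0 + 0 + 1 + 0 + 0 = 4 ≡ 0 (mod 2).
  s_4 = 1 + 1 + 1 + 0 + 0 + 1 + 0 + 0 = 4 ≡ 0 (mod 2).
s = (1, 0, 0, 0)^T — this equals column 8 of H (binary 1000), so error is at position 8.
Correct: flip bit 8 of r = 111011000010000 to get c = 111011010010000.


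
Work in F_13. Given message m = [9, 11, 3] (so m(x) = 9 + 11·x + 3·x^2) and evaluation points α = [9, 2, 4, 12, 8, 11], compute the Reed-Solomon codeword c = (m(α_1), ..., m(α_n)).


c = [0, 4, 10, 1, 3, 12]

Message polynomial: m(x) = 9 + 11·x + 3·x^2 (mod 13).
For each evaluation point α_i, compute m(α_i) mod 13:
  α_1 = 9: Horner steps 3 → 12 → 0, so m(9) = 0.
  α_2 = 2: Horner steps 3 → 4 → 4, so m(2) = 4.
  α_3 = 4: Horner steps 3 → 10 → 10, so m(4) = 10.
  α_4 = 12: Horner steps 3 → 8 → 1, so m(12) = 1.
  α_5 = 8: Horner steps 3 → 9 → 3, so m(8) = 3.
  α_6 = 11: Horner steps 3 → 5 → 12, so m(11) = 12.
Codeword c = [0, 4, 10, 1, 3, 12] ∈ F_13^6.


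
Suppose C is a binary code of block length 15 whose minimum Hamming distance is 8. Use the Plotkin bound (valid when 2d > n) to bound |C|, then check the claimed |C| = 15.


Plotkin bound M ≤ 16; given |C| = 15 ≤ bound (satisfied).

Check applicability: 2d = 16, n = 15.
2d − n = 1 > 0, so Plotkin applies.
Compute d/(2d−n) = 8/1 ≈ 8.0000.
⌊d/(2d−n)⌋ = 8.
Plotkin bound: M ≤ 2·8 = 16.
Given |C| = 15, check: satisfied.
This |C| is below the Plotkin bound.


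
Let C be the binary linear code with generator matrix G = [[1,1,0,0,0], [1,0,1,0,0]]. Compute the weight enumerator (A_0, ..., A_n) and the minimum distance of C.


Weight distribution: A_0 = 1, A_2 = 3. Minimum distance d = 2.

Enumerate all 2^2 = 4 messages m ∈ F_2^2.
For each, compute codeword c = mG in F_2^5, then tally its weight.
  m = 00 → c = 00000, weight = 0.
  m = 10 → c = 11000, weight = 2.
  m = 01 → c = 10100, weight = 2.
  m = 11 → c = 01100, weight = 2.
Tally weights:
  weight 0: 1 codewords.
  weight 2: 3 codewords.
Minimum distance d = smallest w > 0 with A_w > 0 = 2.
Sanity: Σ A_w = 4 = 2^2 = 4 ✓.


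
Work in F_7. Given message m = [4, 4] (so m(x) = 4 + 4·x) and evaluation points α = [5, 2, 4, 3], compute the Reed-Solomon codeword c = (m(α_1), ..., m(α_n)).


c = [3, 5, 6, 2]

Message polynomial: m(x) = 4 + 4·x (mod 7).
For each evaluation point α_i, compute m(α_i) mod 7:
  α_1 = 5: Horner steps 4 → 3, so m(5) = 3.
  α_2 = 2: Horner steps 4 → 5, so m(2) = 5.
  α_3 = 4: Horner steps 4 → 6, so m(4) = 6.
  α_4 = 3: Horner steps 4 → 2, so m(3) = 2.
Codeword c = [3, 5, 6, 2] ∈ F_7^4.


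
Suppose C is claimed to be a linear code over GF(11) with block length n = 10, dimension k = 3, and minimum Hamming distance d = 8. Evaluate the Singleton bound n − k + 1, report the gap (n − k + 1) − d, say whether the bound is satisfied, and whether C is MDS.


Singleton RHS = n − k + 1 = 8, slack = 0, bound satisfied, MDS.

Singleton bound: d ≤ n − k + 1.
Here n = 10, k = 3, so n − k + 1 = 8.
Given d = 8, check d ≤ 8: YES.
Slack = (n − k + 1) − d = 0.
The code is MDS (slack = 0).
Description: the claimed parameters are [10, 3, 8]_11; such a code would be MDS (meets Singleton bound).


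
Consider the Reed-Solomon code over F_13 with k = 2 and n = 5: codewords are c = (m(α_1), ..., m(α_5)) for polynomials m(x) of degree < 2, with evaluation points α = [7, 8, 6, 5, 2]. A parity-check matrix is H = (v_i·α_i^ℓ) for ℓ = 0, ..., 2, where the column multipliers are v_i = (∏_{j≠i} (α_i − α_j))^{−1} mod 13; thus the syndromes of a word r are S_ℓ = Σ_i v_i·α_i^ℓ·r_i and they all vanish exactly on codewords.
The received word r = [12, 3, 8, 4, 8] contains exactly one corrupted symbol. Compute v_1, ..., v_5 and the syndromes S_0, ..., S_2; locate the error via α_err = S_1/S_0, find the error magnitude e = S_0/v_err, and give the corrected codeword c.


S = (9, 5, 10), error at position 5, error magnitude e = 3, c = [12, 3, 8, 4, 5].

Step 1: column multipliers v_i = (∏_{j≠i}(α_i − α_j))^{−1} mod 13.
  i = 1 (α = 7): (7−8)(7−6)(7−5)(7−2) = (−1)·1·2·5 = −10 ≡ 3, so v_1 = 3^{−1} = 9 (mod 13).
  i = 2 (α = 8): (8−7)(8−6)(8−5)(8−2) = 1·2·3·6 = 36 ≡ 10, so v_2 = 10^{−1} = 4 (mod 13).
  i = 3 (α = 6): (6−7)(6−8)(6−5)(6−2) = (−1)·(−2)·1·4 = 8 ≡ 8, so v_3 = 8^{−1} = 5 (mod 13).
  i = 4 (α = 5): (5−7)(5−8)(5−6)(5−2) = (−2)·(−3)·(−1)·3 = −18 ≡ 8, so v_4 = 8^{−1} = 5 (mod 13).
  i = 5 (α = 2): (2−7)(2−8)(2−6)(2−5) = (−5)·(−6)·(−4)·(−3) = 360 ≡ 9, so v_5 = 9^{−1} = 3 (mod 13).
  v = [9, 4, 5, 5, 3].
Step 2: syndromes of r = [12, 3, 8, 4, 8] (all sums mod 13).
  S_0 = Σ v_i r_i = 9·12 + 4·3 + 5·8 + 5·4 + 3·8 = 204 ≡ 9.
  S_1 = Σ v_i α_i r_i = 9·7·12 + 4·8·3 + 5·6·8 + 5·5·4 + 3·2·8 = 1240 ≡ 5.
  α_i^2 mod 13 = [10, 12, 10, 12, 4].
  S_2 = Σ v_i α_i^2 r_i = 9·10·12 + 4·12·3 + 5·10·8 + 5·12·4 + 3·4·8 = 1960 ≡ 10.
  S = (9, 5, 10) ≠ 0, so r is not a codeword (an error is present).
Step 3: locate the error. For a single error e at position i, S_ℓ = v_i·e·α_i^ℓ, so α_err = S_1/S_0.
  S_0^{−1} = 9^{−1} = 3 (mod 13), so α_err = 5·3 = 15 ≡ 2 = α_5. Error position i = 5.
  Consistency check: S_2/S_1 = 10·8 = 80 ≡ 2 = α_err ✓ (single-error assumption holds).
Step 4: error magnitude e = S_0/v_5 = S_0·∏_{j≠5}(α_5 − α_j) = 9·9 = 81 ≡ 3 (mod 13).
Step 5: correct position 5: c_5 = r_5 − e = 8 − 3 ≡ 5 (mod 13). Hence c = [12, 3, 8, 4, 5].
  Check: interpolating c through the α_i gives m(x) = 10 + 4·x (degree < 2) with m(α_i) = c_i for every i, so c is indeed a codeword.


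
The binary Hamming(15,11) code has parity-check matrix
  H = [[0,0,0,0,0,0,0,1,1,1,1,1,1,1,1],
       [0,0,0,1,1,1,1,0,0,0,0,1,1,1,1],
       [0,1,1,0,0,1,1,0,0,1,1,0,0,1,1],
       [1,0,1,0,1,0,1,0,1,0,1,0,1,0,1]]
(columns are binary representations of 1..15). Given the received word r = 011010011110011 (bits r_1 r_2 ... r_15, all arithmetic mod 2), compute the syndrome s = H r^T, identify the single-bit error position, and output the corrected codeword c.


s = (0, 1, 0, 1)^T, error position = 5, corrected codeword c = 011000011110011

Compute s = H r^T mod 2 one row at a time:
  s_1 = 1 + 1 + 1 + 1 + 0 + 0 + 1 + 1 = 6 ≡ 0 (mod 2).
  s_2 = 0 + 1 + 0 + 0 + 0 + 0 + 1 + 1 = 3 ≡ 1 (mod 2).
  s_3 = 1 + 1 + 0 + 0 + 1 + 1 + 1 + 1 = 6 ≡ 0 (mod 2).
  s_4 = 0 + 1 + 1 + 0 + 1 + 1 + 0 + 1 = 5 ≡ 1 (mod 2).
s = (0, 1, 0, 1)^T — this equals column 5 of H (binary 0101), so error is at position 5.
Correct: flip bit 5 of r = 011010011110011 to get c = 011000011110011.


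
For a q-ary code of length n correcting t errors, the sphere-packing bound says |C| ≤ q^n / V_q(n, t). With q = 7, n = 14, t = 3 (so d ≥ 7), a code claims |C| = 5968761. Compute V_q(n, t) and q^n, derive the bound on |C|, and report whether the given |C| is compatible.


V_q(n, t) = 81985, q^n = 678223072849, Hamming bound = 8272526, |C| = 5968761 ≤ bound (satisfied).

Step 1: Compute V_q(n, t) = Σ_{j=0}^3 C(n, j) (q−1)^j.
  j = 0: C(14,0)·(6)^0 = 1·1 = 1.
  j = 1: C(14,1)·(6)^1 = 14·6 = 84.
  j = 2: C(14,2)·(6)^2 = 91·36 = 3276.
  j = 3: C(14,3)·(6)^3 = 364·216 = 78624.
  V_q(n, t) = 1 + 84 + 3276 + 78624 = 81985.
Step 2: q^n = 7^14 = 678223072849.
Step 3: Hamming bound ⌊q^n / V_q(n,t)⌋ = ⌊678223072849/81985⌋ = 8272526.
Step 4: Compare |C| = 5968761 to 8272526: satisfied.
The claimed |C| lies below the Hamming bound.


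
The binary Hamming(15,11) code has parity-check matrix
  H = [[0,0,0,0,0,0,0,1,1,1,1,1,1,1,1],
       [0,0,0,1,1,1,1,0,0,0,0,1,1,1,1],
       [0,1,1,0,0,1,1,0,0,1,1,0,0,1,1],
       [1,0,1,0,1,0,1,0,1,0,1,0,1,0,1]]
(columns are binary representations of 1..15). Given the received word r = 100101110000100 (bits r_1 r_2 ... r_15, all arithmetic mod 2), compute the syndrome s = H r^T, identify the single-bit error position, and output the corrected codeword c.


s = (0, 0, 0, 1)^T, error position = 1, corrected codeword c = 000101110000100

Compute s = H r^T mod 2 one row at a time:
  s_1 = 1 + 0 + 0 + 0 + 0 + 1 + 0 + 0 = 2 ≡ 0 (mod 2).
  s_2 = 1 + 0 + 1 + 1 + 0 + 1 + 0 + 0 = 4 ≡ 0 (mod 2).
  s_3 = 0 + 0 + 1 + 1 + 0 + 0 + 0 + 0 = 2 ≡ 0 (mod 2).
  s_4 = 1 + 0 + 0 + 1 + 0 + 0 + 1 + 0 = 3 ≡ 1 (mod 2).
s = (0, 0, 0, 1)^T — this equals column 1 of H (binary 0001), so error is at position 1.
Correct: flip bit 1 of r = 100101110000100 to get c = 000101110000100.


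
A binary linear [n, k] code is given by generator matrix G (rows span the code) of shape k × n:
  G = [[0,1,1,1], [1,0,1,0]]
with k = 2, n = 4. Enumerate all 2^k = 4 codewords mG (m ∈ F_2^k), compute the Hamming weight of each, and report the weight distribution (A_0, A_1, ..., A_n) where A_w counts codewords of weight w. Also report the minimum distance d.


Weight distribution: A_0 = 1, A_2 = 1, A_3 = 2. Minimum distance d = 2.

Enumerate all 2^2 = 4 messages m ∈ F_2^2.
For each, compute codeword c = mG in F_2^4, then tally its weight.
  m = 00 → c = 0000, weight = 0.
  m = 10 → c = 0111, weight = 3.
  m = 01 → c = 1010, weight = 2.
  m = 11 → c = 1101, weight = 3.
Tally weights:
  weight 0: 1 codewords.
  weight 2: 1 codewords.
  weight 3: 2 codewords.
Minimum distance d = smallest w > 0 with A_w > 0 = 2.
Sanity: Σ A_w = 4 = 2^2 = 4 ✓.


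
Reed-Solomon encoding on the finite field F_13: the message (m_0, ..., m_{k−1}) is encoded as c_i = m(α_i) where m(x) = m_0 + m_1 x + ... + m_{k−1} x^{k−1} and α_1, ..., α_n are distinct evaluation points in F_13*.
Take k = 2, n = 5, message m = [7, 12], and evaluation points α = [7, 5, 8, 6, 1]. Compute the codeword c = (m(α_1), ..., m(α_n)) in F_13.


c = [0, 2, 12, 1, 6]

Message polynomial: m(x) = 7 + 12·x (mod 13).
For each evaluation point α_i, compute m(α_i) mod 13:
  α_1 = 7: Horner steps 12 → 0, so m(7) = 0.
  α_2 = 5: Horner steps 12 → 2, so m(5) = 2.
  α_3 = 8: Horner steps 12 → 12, so m(8) = 12.
  α_4 = 6: Horner steps 12 → 1, so m(6) = 1.
  α_5 = 1: Horner steps 12 → 6, so m(1) = 6.
Codeword c = [0, 2, 12, 1, 6] ∈ F_13^5.


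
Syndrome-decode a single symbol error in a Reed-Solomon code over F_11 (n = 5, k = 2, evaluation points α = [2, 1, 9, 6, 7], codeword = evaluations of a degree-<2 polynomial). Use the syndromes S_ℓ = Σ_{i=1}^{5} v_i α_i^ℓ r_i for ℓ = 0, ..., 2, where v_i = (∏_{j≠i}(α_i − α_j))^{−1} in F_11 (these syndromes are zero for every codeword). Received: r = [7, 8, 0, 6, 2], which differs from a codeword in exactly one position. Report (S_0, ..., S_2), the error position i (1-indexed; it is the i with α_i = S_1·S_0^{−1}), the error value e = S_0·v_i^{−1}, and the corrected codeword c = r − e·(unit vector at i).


S = (5, 8, 4), error at position 4, error magnitude e = 3, c = [7, 8, 0, 3, 2].

Step 1: column multipliers v_i = (∏_{j≠i}(α_i − α_j))^{−1} mod 11.
  i = 1 (α = 2): (2−1)(2−9)(2−6)(2−7) = 1·(−7)·(−4)·(−5) = −140 ≡ 3, so v_1 = 3^{−1} = 4 (mod 11).
  i = 2 (α = 1): (1−2)(1−9)(1−6)(1−7) = (−1)·(−8)·(−5)·(−6) = 240 ≡ 9, so v_2 = 9^{−1} = 5 (mod 11).
  i = 3 (α = 9): (9−2)(9−1)(9−6)(9−7) = 7·8·3·2 = 336 ≡ 6, so v_3 = 6^{−1} = 2 (mod 11).
  i = 4 (α = 6): (6−2)(6−1)(6−9)(6−7) = 4·5·(−3)·(−1) = 60 ≡ 5, so v_4 = 5^{−1} = 9 (mod 11).
  i = 5 (α = 7): (7−2)(7−1)(7−9)(7−6) = 5·6·(−2)·1 = −60 ≡ 6, so v_5 = 6^{−1} = 2 (mod 11).
  v = [4, 5, 2, 9, 2].
Step 2: syndromes of r = [7, 8, 0, 6, 2] (all sums mod 11).
  S_0 = Σ v_i r_i = 4·7 + 5·8 + 2·0 + 9·6 + 2·2 = 126 ≡ 5.
  S_1 = Σ v_i α_i r_i = 4·2·7 + 5·1·8 + 2·9·0 + 9·6·6 + 2·7·2 = 448 ≡ 8.
  α_i^2 mod 11 = [4, 1, 4, 3, 5].
  S_2 = Σ v_i α_i^2 r_i = 4·4·7 + 5·1·8 + 2·4·0 + 9·3·6 + 2·5·2 = 334 ≡ 4.
  S = (5, 8, 4) ≠ 0, so r is not a codeword (an error is present).
Step 3: locate the error. For a single error e at position i, S_ℓ = v_i·e·α_i^ℓ, so α_err = S_1/S_0.
  S_0^{−1} = 5^{−1} = 9 (mod 11), so α_err = 8·9 = 72 ≡ 6 = α_4. Error position i = 4.
  Consistency check: S_2/S_1 = 4·7 = 28 ≡ 6 = α_err ✓ (single-error assumption holds).
Step 4: error magnitude e = S_0/v_4 = S_0·∏_{j≠4}(α_4 − α_j) = 5·5 = 25 ≡ 3 (mod 11).
Step 5: correct position 4: c_4 = r_4 − e = 6 − 3 ≡ 3 (mod 11). Hence c = [7, 8, 0, 3, 2].
  Check: interpolating c through the α_i gives m(x) = 9 + 10·x (degree < 2) with m(α_i) = c_i for every i, so c is indeed a codeword.


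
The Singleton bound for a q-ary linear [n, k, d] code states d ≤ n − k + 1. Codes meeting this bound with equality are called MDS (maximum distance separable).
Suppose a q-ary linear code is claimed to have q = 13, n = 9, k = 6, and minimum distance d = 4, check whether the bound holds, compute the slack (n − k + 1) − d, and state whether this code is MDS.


Singleton RHS = n − k + 1 = 4, slack = 0, bound satisfied, MDS.

Singleton bound: d ≤ n − k + 1.
Here n = 9, k = 6, so n − k + 1 = 4.
Given d = 4, check d ≤ 4: YES.
Slack = (n − k + 1) − d = 0.
The code is MDS (slack = 0).
Description: the claimed parameters are [9, 6, 4]_13; such a code would be MDS (meets Singleton bound).


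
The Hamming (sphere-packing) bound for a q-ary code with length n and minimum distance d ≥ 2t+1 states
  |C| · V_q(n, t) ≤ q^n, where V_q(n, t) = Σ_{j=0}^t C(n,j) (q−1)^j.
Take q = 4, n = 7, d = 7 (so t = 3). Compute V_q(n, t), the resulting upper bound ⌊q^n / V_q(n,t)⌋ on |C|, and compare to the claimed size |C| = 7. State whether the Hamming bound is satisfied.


V_q(n, t) = 1156, q^n = 16384, Hamming bound = 14, |C| = 7 ≤ bound (satisfied).

Step 1: Compute V_q(n, t) = Σ_{j=0}^3 C(n, j) (q−1)^j.
  j = 0: C(7,0)·(3)^0 = 1·1 = 1.
  j = 1: C(7,1)·(3)^1 = 7·3 = 21.
  j = 2: C(7,2)·(3)^2 = 21·9 = 189.
  j = 3: C(7,3)·(3)^3 = 35·27 = 945.
  V_q(n, t) = 1 + 21 + 189 + 945 = 1156.
Step 2: q^n = 4^7 = 16384.
Step 3: Hamming bound ⌊q^n / V_q(n,t)⌋ = ⌊16384/1156⌋ = 14.
Step 4: Compare |C| = 7 to 14: satisfied.
The claimed |C| lies below the Hamming bound.


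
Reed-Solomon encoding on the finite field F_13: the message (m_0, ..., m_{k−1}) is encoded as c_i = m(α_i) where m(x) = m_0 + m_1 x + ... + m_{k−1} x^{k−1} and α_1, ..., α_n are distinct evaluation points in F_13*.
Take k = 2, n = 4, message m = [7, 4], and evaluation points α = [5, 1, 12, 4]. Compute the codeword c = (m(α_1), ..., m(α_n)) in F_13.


c = [1, 11, 3, 10]

Message polynomial: m(x) = 7 + 4·x (mod 13).
For each evaluation point α_i, compute m(α_i) mod 13:
  α_1 = 5: Horner steps 4 → 1, so m(5) = 1.
  α_2 = 1: Horner steps 4 → 11, so m(1) = 11.
  α_3 = 12: Horner steps 4 → 3, so m(12) = 3.
  α_4 = 4: Horner steps 4 → 10, so m(4) = 10.
Codeword c = [1, 11, 3, 10] ∈ F_13^4.


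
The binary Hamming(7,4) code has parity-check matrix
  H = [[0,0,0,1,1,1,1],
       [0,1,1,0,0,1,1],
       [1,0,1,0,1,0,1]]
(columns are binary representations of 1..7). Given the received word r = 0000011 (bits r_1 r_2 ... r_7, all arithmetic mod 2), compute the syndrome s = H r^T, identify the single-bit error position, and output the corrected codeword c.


s = (0, 0, 1)^T, error position = 1, corrected codeword c = 1000011

Compute s = H r^T mod 2 one row at a time:
  s_1 = 0 + 0 + 1 + 1 = 2 ≡ 0 (mod 2).
  s_2 = 0 + 0 + 1 + 1 = 2 ≡ 0 (mod 2).
  s_3 = 0 + 0 + 0 + 1 = 1 ≡ 1 (mod 2).
s = (0, 0, 1)^T — this equals column 1 of H (binary 001), so error is at position 1.
Correct: flip bit 1 of r = 0000011 to get c = 1000011.


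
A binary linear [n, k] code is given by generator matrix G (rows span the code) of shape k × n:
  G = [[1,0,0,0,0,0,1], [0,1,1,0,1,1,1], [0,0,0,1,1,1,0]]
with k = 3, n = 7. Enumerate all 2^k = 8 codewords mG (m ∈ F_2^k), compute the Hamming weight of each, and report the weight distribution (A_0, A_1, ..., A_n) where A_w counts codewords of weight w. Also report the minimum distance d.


Weight distribution: A_0 = 1, A_2 = 1, A_3 = 1, A_4 = 2, A_5 = 3. Minimum distance d = 2.

Enumerate all 2^3 = 8 messages m ∈ F_2^3.
For each, compute codeword c = mG in F_2^7, then tally its weight.
  m = 000 → c = 0000000, weight = 0.
  m = 100 → c = 1000001, weight = 2.
  m = 010 → c = 0110111, weight = 5.
  m = 110 → c = 1110110, weight = 5.
  m = 001 → c = 0001110, weight = 3.
  m = 101 → c = 1001111, weight = 5.
  m = 011 → c = 0111001, weight = 4.
  m = 111 → c = 1111000, weight = 4.
Tally weights:
  weight 0: 1 codewords.
  weight 2: 1 codewords.
  weight 3: 1 codewords.
  weight 4: 2 codewords.
  weight 5: 3 codewords.
Minimum distance d = smallest w > 0 with A_w > 0 = 2.
Sanity: Σ A_w = 8 = 2^3 = 8 ✓.


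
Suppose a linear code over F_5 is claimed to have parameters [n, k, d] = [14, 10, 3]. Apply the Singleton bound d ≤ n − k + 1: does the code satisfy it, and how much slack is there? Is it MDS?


Singleton RHS = n − k + 1 = 5, slack = 2, bound satisfied, not MDS.

Singleton bound: d ≤ n − k + 1.
Here n = 14, k = 10, so n − k + 1 = 5.
Given d = 3, check d ≤ 5: YES.
Slack = (n − k + 1) − d = 2.
The code is NOT MDS (slack = 2 > 0).
Description: the claimed parameters are [14, 10, 3]_5; such a code would be non-MDS.


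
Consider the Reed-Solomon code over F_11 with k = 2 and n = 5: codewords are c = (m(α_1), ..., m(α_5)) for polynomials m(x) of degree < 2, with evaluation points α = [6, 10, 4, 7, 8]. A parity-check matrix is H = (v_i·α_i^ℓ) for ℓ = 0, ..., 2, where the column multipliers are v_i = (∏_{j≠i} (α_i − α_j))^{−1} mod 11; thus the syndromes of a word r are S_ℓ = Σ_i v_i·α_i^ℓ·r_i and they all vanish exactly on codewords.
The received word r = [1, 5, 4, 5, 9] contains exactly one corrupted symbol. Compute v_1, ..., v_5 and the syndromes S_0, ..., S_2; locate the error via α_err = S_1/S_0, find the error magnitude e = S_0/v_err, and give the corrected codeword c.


S = (10, 1, 10), error at position 2, error magnitude e = 10, c = [1, 6, 4, 5, 9].

Step 1: column multipliers v_i = (∏_{j≠i}(α_i − α_j))^{−1} mod 11.
  i = 1 (α = 6): (6−10)(6−4)(6−7)(6−8) = (−4)·2·(−1)·(−2) = −16 ≡ 6, so v_1 = 6^{−1} = 2 (mod 11).
  i = 2 (α = 10): (10−6)(10−4)(10−7)(10−8) = 4·6·3·2 = 144 ≡ 1, so v_2 = 1^{−1} = 1 (mod 11).
  i = 3 (α = 4): (4−6)(4−10)(4−7)(4−8) = (−2)·(−6)·(−3)·(−4) = 144 ≡ 1, so v_3 = 1^{−1} = 1 (mod 11).
  i = 4 (α = 7): (7−6)(7−10)(7−4)(7−8) = 1·(−3)·3·(−1) = 9 ≡ 9, so v_4 = 9^{−1} = 5 (mod 11).
  i = 5 (α = 8): (8−6)(8−10)(8−4)(8−7) = 2·(−2)·4·1 = −16 ≡ 6, so v_5 = 6^{−1} = 2 (mod 11).
  v = [2, 1, 1, 5, 2].
Step 2: syndromes of r = [1, 5, 4, 5, 9] (all sums mod 11).
  S_0 = Σ v_i r_i = 2·1 + 1·5 + 1·4 + 5·5 + 2·9 = 54 ≡ 10.
  S_1 = Σ v_i α_i r_i = 2·6·1 + 1·10·5 + 1·4·4 + 5·7·5 + 2·8·9 = 397 ≡ 1.
  α_i^2 mod 11 = [3, 1, 5, 5, 9].
  S_2 = Σ v_i α_i^2 r_i = 2·3·1 + 1·1·5 + 1·5·4 + 5·5·5 + 2·9·9 = 318 ≡ 10.
  S = (10, 1, 10) ≠ 0, so r is not a codeword (an error is present).
Step 3: locate the error. For a single error e at position i, S_ℓ = v_i·e·α_i^ℓ, so α_err = S_1/S_0.
  S_0^{−1} = 10^{−1} = 10 (mod 11), so α_err = 1·10 = 10 ≡ 10 = α_2. Error position i = 2.
  Consistency check: S_2/S_1 = 10·1 = 10 ≡ 10 = α_err ✓ (single-error assumption holds).
Step 4: error magnitude e = S_0/v_2 = S_0·∏_{j≠2}(α_2 − α_j) = 10·1 = 10 ≡ 10 (mod 11).
Step 5: correct position 2: c_2 = r_2 − e = 5 − 10 ≡ 6 (mod 11). Hence c = [1, 6, 4, 5, 9].
  Check: interpolating c through the α_i gives m(x) = 10 + 4·x (degree < 2) with m(α_i) = c_i for every i, so c is indeed a codeword.


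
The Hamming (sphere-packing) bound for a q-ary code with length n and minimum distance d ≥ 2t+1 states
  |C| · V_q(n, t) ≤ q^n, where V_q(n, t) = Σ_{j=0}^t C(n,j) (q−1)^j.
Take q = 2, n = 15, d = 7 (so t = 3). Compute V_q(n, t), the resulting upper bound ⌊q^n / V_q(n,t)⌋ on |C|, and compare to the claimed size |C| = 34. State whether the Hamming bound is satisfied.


V_q(n, t) = 576, q^n = 32768, Hamming bound = 56, |C| = 34 ≤ bound (satisfied).

Step 1: Compute V_q(n, t) = Σ_{j=0}^3 C(n, j) (q−1)^j.
  j = 0: C(15,0)·(1)^0 = 1·1 = 1.
  j = 1: C(15,1)·(1)^1 = 15·1 = 15.
  j = 2: C(15,2)·(1)^2 = 105·1 = 105.
  j = 3: C(15,3)·(1)^3 = 455·1 = 455.
  V_q(n, t) = 1 + 15 + 105 + 455 = 576.
Step 2: q^n = 2^15 = 32768.
Step 3: Hamming bound ⌊q^n / V_q(n,t)⌋ = ⌊32768/576⌋ = 56.
Step 4: Compare |C| = 34 to 56: satisfied.
The claimed |C| lies below the Hamming bound.


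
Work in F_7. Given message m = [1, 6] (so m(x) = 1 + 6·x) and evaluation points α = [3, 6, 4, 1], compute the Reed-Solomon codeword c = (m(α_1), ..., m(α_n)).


c = [5, 2, 4, 0]

Message polynomial: m(x) = 1 + 6·x (mod 7).
For each evaluation point α_i, compute m(α_i) mod 7:
  α_1 = 3: Horner steps 6 → 5, so m(3) = 5.
  α_2 = 6: Horner steps 6 → 2, so m(6) = 2.
  α_3 = 4: Horner steps 6 → 4, so m(4) = 4.
  α_4 = 1: Horner steps 6 → 0, so m(1) = 0.
Codeword c = [5, 2, 4, 0] ∈ F_7^4.


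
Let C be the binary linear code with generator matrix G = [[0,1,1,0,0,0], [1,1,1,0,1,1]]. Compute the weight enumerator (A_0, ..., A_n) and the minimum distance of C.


Weight distribution: A_0 = 1, A_2 = 1, A_3 = 1, A_5 = 1. Minimum distance d = 2.

Enumerate all 2^2 = 4 messages m ∈ F_2^2.
For each, compute codeword c = mG in F_2^6, then tally its weight.
  m = 00 → c = 000000, weight = 0.
  m = 10 → c = 011000, weight = 2.
  m = 01 → c = 111011, weight = 5.
  m = 11 → c = 100011, weight = 3.
Tally weights:
  weight 0: 1 codewords.
  weight 2: 1 codewords.
  weight 3: 1 codewords.
  weight 5: 1 codewords.
Minimum distance d = smallest w > 0 with A_w > 0 = 2.
Sanity: Σ A_w = 4 = 2^2 = 4 ✓.


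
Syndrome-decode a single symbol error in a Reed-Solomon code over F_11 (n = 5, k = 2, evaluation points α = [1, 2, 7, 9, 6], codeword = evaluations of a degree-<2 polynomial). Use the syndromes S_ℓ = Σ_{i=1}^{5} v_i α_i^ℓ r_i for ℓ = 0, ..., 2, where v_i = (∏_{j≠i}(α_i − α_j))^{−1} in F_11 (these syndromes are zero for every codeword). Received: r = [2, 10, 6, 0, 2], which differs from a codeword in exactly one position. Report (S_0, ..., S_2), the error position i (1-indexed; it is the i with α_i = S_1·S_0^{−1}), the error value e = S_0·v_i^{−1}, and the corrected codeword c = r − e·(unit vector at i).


S = (3, 7, 9), error at position 5, error magnitude e = 4, c = [2, 10, 6, 0, 9].

Step 1: column multipliers v_i = (∏_{j≠i}(α_i − α_j))^{−1} mod 11.
  i = 1 (α = 1): (1−2)(1−7)(1−9)(1−6) = (−1)·(−6)·(−8)·(−5) = 240 ≡ 9, so v_1 = 9^{−1} = 5 (mod 11).
  i = 2 (α = 2): (2−1)(2−7)(2−9)(2−6) = 1·(−5)·(−7)·(−4) = −140 ≡ 3, so v_2 = 3^{−1} = 4 (mod 11).
  i = 3 (α = 7): (7−1)(7−2)(7−9)(7−6) = 6·5·(−2)·1 = −60 ≡ 6, so v_3 = 6^{−1} = 2 (mod 11).
  i = 4 (α = 9): (9−1)(9−2)(9−7)(9−6) = 8·7·2·3 = 336 ≡ 6, so v_4 = 6^{−1} = 2 (mod 11).
  i = 5 (α = 6): (6−1)(6−2)(6−7)(6−9) = 5·4·(−1)·(−3) = 60 ≡ 5, so v_5 = 5^{−1} = 9 (mod 11).
  v = [5, 4, 2, 2, 9].
Step 2: syndromes of r = [2, 10, 6, 0, 2] (all sums mod 11).
  S_0 = Σ v_i r_i = 5·2 + 4·10 + 2·6 + 2·0 + 9·2 = 80 ≡ 3.
  S_1 = Σ v_i α_i r_i = 5·1·2 + 4·2·10 + 2·7·6 + 2·9·0 + 9·6·2 = 282 ≡ 7.
  α_i^2 mod 11 = [1, 4, 5, 4, 3].
  S_2 = Σ v_i α_i^2 r_i = 5·1·2 + 4·4·10 + 2·5·6 + 2·4·0 + 9·3·2 = 284 ≡ 9.
  S = (3, 7, 9) ≠ 0, so r is not a codeword (an error is present).
Step 3: locate the error. For a single error e at position i, S_ℓ = v_i·e·α_i^ℓ, so α_err = S_1/S_0.
  S_0^{−1} = 3^{−1} = 4 (mod 11), so α_err = 7·4 = 28 ≡ 6 = α_5. Error position i = 5.
  Consistency check: S_2/S_1 = 9·8 = 72 ≡ 6 = α_err ✓ (single-error assumption holds).
Step 4: error magnitude e = S_0/v_5 = S_0·∏_{j≠5}(α_5 − α_j) = 3·5 = 15 ≡ 4 (mod 11).
Step 5: correct position 5: c_5 = r_5 − e = 2 − 4 ≡ 9 (mod 11). Hence c = [2, 10, 6, 0, 9].
  Check: interpolating c through the α_i gives m(x) = 5 + 8·x (degree < 2) with m(α_i) = c_i for every i, so c is indeed a codeword.
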